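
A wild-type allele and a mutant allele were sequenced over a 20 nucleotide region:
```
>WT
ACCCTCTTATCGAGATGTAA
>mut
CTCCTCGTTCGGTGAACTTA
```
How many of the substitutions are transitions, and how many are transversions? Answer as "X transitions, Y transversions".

2 transitions, 8 transversions

Mismatches (1-based):
position 1: A→C (purine→pyrimidine, transversion)
position 2: C→T (pyrimidine→pyrimidine, transition)
position 7: T→G (pyrimidine→purine, transversion)
position 9: A→T (purine→pyrimidine, transversion)
position 10: T→C (pyrimidine→pyrimidine, transition)
position 11: C→G (pyrimidine→purine, transversion)
position 13: A→T (purine→pyrimidine, transversion)
position 16: T→A (pyrimidine→purine, transversion)
position 17: G→C (purine→pyrimidine, transversion)
position 19: A→T (purine→pyrimidine, transversion)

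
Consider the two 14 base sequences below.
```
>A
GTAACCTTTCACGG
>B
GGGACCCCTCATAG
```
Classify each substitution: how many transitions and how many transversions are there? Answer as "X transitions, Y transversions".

Transitions (purine↔purine or pyrimidine↔pyrimidine): 3 A→G, 7 T→C, 8 T→C, 12 C→T, 13 G→A.
Transversions (purine↔pyrimidine): 2 T→G.

5 transitions, 1 transversion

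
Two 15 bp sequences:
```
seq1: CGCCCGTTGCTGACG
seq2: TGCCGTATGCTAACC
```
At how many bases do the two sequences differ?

6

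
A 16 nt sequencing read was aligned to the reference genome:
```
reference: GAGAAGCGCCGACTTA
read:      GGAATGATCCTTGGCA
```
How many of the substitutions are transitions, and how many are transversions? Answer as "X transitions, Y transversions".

3 transitions, 7 transversions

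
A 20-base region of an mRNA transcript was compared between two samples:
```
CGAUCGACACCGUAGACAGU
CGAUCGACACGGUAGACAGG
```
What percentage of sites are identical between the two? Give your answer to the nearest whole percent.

2 positions differ (11, 20), so 18 of 20 match: 18/20 = 90%.

90%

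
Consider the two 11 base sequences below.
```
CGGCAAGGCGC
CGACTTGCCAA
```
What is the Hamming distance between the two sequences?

6

Mismatches (1-based): base 3: G→A; base 5: A→T; base 6: A→T; base 8: G→C; base 10: G→A; base 11: C→A.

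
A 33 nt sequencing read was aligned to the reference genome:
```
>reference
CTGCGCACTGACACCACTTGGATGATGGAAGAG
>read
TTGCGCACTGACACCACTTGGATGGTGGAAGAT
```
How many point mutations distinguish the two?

3

Comparing position by position, 3 sites differ: 1 (C/T), 25 (A/G), 33 (G/T).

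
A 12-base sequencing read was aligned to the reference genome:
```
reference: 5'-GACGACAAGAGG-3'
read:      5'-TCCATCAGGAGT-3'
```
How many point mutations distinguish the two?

Comparing position by position, 6 bases differ: 1 (G/T), 2 (A/C), 4 (G/A), 5 (A/T), 8 (A/G), 12 (G/T).

6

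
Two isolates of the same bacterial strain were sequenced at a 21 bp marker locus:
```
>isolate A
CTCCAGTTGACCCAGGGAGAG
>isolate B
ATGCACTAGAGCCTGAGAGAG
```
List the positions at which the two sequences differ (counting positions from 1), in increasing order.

Differences at position 1 (C→A), position 3 (C→G), position 6 (G→C), position 8 (T→A), position 11 (C→G), position 14 (A→T), position 16 (G→A).

1, 3, 6, 8, 11, 14, 16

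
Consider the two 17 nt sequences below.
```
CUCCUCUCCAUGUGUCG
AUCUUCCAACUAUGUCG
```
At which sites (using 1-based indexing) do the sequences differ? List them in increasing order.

Scanning 1-based: 1: C/A; 4: C/U; 7: U/C; 8: C/A; 9: C/A; 10: A/C; 12: G/A.

1, 4, 7, 8, 9, 10, 12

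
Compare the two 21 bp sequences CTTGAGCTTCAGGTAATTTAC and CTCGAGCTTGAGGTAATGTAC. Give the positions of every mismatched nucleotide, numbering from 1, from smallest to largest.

Scanning 1-based: 3: T/C; 10: C/G; 18: T/G.

3, 10, 18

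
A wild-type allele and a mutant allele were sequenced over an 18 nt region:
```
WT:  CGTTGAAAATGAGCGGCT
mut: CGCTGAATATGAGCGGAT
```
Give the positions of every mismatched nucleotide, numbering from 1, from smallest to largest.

3, 8, 17

Differences at position 3 (T→C), position 8 (A→T), position 17 (C→A).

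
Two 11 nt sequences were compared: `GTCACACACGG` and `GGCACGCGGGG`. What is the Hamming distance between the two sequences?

The sequences differ at bases 2, 6, 8, 9 (1-based) — 4 in total.

4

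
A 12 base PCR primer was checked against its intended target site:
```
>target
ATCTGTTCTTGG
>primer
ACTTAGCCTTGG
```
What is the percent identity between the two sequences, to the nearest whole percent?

Mismatches at positions 2, 3, 5, 6, 7 (1-based): 5 of 12.
Identical positions: 7/12 = 58.33% → 58%.

58%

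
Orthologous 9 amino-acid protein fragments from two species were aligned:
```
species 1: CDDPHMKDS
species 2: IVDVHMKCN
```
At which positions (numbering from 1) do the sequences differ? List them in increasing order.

Scanning 1-based: 1: C/I; 2: D/V; 4: P/V; 8: D/C; 9: S/N.

1, 2, 4, 8, 9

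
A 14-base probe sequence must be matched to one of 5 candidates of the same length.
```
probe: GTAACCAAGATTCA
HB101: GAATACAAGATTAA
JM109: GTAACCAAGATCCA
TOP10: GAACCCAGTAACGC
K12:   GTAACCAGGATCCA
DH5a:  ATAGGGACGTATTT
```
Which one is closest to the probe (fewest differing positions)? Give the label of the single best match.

JM109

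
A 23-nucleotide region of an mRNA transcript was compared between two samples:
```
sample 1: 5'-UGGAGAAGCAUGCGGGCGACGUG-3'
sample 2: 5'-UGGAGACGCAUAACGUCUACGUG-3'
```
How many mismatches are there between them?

6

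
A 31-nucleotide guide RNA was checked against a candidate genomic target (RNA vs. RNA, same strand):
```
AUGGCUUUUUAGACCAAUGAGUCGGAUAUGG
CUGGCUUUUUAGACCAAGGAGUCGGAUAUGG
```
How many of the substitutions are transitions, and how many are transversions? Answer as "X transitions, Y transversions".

Mismatches (1-based):
position 1: A→C (purine→pyrimidine, transversion)
position 18: U→G (pyrimidine→purine, transversion)

0 transitions, 2 transversions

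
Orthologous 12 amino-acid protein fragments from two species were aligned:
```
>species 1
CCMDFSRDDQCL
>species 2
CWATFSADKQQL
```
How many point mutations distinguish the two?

The sequences differ at residues 2, 3, 4, 7, 9, 11 (1-based) — 6 in total.

6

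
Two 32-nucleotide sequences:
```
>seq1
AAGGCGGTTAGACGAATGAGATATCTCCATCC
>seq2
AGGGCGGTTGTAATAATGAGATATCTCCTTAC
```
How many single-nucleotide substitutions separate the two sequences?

The sequences differ at bases 2, 10, 11, 13, 14, 29, 31 (1-based) — 7 in total.

7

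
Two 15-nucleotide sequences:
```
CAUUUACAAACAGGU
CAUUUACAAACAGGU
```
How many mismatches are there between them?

No positions differ; the sequences are identical.

0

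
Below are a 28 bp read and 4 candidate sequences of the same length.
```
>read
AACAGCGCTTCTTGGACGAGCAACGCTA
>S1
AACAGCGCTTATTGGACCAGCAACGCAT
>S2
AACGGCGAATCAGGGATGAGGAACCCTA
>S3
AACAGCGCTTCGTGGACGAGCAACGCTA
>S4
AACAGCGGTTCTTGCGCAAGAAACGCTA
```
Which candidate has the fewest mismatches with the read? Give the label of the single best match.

Hamming distances to read — S1: 4; S2: 8; S3: 1; S4: 5.
Smallest is S3 with 1 mismatch.

S3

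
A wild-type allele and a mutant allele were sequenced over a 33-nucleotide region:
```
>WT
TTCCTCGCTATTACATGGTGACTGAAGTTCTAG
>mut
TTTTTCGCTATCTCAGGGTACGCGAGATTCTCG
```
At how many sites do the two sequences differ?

12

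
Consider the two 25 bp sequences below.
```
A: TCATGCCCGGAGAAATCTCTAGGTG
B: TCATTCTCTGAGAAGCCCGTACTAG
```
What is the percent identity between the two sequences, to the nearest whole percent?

60%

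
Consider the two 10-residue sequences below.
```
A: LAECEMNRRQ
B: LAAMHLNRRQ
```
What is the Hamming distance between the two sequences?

Comparing position by position, 4 residues differ: 3 (E/A), 4 (C/M), 5 (E/H), 6 (M/L).

4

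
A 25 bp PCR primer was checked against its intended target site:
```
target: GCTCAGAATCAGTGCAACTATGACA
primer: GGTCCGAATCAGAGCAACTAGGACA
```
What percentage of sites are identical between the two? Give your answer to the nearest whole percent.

84%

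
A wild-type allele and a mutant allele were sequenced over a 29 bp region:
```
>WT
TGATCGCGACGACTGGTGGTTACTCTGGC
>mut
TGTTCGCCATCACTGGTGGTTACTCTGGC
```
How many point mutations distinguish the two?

The sequences differ at bases 3, 8, 10, 11 (1-based) — 4 in total.

4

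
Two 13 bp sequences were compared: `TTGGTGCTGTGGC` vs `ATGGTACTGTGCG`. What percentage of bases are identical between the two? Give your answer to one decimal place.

4 positions differ (1, 6, 12, 13), so 9 of 13 match: 9/13 = 69.23%.

69.2%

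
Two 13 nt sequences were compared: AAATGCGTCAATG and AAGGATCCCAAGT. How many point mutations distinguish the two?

The sequences differ at positions 3, 4, 5, 6, 7, 8, 12, 13 (1-based) — 8 in total.

8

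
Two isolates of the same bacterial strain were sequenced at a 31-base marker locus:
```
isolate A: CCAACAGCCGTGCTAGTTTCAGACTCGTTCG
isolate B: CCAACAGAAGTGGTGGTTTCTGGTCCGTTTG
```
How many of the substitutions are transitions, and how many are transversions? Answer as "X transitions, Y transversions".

5 transitions, 4 transversions

Transitions (purine↔purine or pyrimidine↔pyrimidine): 15 A→G, 23 A→G, 24 C→T, 25 T→C, 30 C→T.
Transversions (purine↔pyrimidine): 8 C→A, 9 C→A, 13 C→G, 21 A→T.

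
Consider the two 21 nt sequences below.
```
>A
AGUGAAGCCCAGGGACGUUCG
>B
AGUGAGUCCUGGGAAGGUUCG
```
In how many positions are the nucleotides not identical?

6

Comparing position by position, 6 positions differ: 6 (A/G), 7 (G/U), 10 (C/U), 11 (A/G), 14 (G/A), 16 (C/G).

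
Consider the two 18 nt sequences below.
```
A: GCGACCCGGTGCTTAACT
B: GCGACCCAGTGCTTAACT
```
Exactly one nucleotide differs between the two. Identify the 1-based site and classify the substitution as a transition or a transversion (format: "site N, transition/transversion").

The sequences differ only at site 8: G→A (purine→purine), a transition.

site 8, transition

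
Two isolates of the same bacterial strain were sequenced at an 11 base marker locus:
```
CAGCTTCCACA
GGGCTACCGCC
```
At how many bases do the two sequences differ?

The sequences differ at bases 1, 2, 6, 9, 11 (1-based) — 5 in total.

5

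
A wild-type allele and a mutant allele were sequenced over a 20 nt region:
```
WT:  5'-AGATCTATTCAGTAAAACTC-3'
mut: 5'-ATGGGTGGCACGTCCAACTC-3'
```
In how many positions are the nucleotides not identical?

The sequences differ at positions 2, 3, 4, 5, 7, 8, 9, 10, 11, 14, 15 (1-based) — 11 in total.

11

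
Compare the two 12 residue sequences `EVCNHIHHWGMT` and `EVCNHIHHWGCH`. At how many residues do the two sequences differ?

2

The sequences differ at residues 11, 12 (1-based) — 2 in total.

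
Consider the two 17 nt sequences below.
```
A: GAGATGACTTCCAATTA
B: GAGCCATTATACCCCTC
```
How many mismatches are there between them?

11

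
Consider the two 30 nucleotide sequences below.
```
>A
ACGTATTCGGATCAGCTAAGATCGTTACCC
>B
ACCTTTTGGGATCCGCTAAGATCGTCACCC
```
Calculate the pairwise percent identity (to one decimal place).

83.3%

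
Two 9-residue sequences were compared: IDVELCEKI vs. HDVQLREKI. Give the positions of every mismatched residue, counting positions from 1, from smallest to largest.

Scanning 1-based: 1: I/H; 4: E/Q; 6: C/R.

1, 4, 6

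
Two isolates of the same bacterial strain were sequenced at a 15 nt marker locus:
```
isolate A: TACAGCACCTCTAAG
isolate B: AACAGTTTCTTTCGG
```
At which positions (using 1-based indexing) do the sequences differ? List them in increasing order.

1, 6, 7, 8, 11, 13, 14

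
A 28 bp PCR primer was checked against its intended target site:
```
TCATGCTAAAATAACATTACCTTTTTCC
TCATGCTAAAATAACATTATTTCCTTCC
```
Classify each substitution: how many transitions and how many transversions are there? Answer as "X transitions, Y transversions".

4 transitions, 0 transversions

Mismatches (1-based):
position 20: C→T (pyrimidine→pyrimidine, transition)
position 21: C→T (pyrimidine→pyrimidine, transition)
position 23: T→C (pyrimidine→pyrimidine, transition)
position 24: T→C (pyrimidine→pyrimidine, transition)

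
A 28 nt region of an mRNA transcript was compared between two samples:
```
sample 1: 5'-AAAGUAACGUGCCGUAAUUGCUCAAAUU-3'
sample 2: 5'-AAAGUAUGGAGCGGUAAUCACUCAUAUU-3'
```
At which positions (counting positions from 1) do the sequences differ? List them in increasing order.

7, 8, 10, 13, 19, 20, 25

Differences at position 7 (A→U), position 8 (C→G), position 10 (U→A), position 13 (C→G), position 19 (U→C), position 20 (G→A), position 25 (A→U).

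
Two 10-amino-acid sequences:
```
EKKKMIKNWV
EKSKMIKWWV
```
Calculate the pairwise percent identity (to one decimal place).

80.0%

2 positions differ (3, 8), so 8 of 10 match: 8/10 = 80%.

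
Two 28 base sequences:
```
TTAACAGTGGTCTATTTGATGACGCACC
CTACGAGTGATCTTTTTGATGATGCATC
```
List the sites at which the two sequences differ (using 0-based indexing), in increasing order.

0, 3, 4, 9, 13, 22, 26

Differences at site 0 (T→C), site 3 (A→C), site 4 (C→G), site 9 (G→A), site 13 (A→T), site 22 (C→T), site 26 (C→T).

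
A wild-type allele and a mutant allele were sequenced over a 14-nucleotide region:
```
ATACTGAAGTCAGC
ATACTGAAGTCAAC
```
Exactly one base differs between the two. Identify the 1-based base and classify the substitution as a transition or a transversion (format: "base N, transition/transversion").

base 13, transition

Base 13 changes G→A. G is a purine and A is a purine, so this is a transition.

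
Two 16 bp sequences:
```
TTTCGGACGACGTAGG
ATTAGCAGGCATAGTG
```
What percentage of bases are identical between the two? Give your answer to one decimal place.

37.5%

10 positions differ (1, 4, 6, 8, 10, 11, 12, 13, 14, 15), so 6 of 16 match: 6/16 = 37.5%.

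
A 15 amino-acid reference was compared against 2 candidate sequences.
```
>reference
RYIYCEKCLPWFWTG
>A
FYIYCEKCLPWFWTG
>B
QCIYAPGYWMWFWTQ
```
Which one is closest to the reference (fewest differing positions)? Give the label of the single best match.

A

Hamming distances to reference — A: 1; B: 9.
Smallest is A with 1 mismatch.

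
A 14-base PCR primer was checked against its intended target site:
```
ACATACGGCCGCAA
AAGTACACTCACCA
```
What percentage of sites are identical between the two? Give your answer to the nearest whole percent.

Mismatches at positions 2, 3, 7, 8, 9, 11, 13 (1-based): 7 of 14.
Identical positions: 7/14 = 50% → 50%.

50%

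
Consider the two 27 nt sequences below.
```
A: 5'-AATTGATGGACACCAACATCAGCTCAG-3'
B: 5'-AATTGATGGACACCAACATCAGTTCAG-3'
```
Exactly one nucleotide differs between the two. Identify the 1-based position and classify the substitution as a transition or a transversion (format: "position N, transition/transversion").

Position 23 changes C→T. C is a pyrimidine and T is a pyrimidine, so this is a transition.

position 23, transition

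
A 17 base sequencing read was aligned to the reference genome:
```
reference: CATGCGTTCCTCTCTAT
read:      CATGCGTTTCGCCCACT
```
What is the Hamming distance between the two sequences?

5

Comparing position by position, 5 positions differ: 9 (C/T), 11 (T/G), 13 (T/C), 15 (T/A), 16 (A/C).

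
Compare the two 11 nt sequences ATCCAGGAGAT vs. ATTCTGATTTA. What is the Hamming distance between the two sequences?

Mismatches (1-based): site 3: C→T; site 5: A→T; site 7: G→A; site 8: A→T; site 9: G→T; site 10: A→T; site 11: T→A.

7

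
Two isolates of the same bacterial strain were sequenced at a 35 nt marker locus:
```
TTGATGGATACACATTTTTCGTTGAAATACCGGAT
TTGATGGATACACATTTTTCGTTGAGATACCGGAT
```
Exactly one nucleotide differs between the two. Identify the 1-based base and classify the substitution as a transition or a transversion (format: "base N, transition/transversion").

base 26, transition

Base 26 changes A→G. A is a purine and G is a purine, so this is a transition.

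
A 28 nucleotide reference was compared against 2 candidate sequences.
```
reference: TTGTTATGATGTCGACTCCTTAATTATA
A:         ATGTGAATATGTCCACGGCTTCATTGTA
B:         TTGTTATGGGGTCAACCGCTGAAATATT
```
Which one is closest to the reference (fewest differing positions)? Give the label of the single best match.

A differs at 9 positions; B differs at 8 positions. The closest is B.

B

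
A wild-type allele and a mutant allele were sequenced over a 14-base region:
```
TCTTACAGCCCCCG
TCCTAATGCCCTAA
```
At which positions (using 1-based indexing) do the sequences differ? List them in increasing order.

3, 6, 7, 12, 13, 14

Scanning 1-based: 3: T/C; 6: C/A; 7: A/T; 12: C/T; 13: C/A; 14: G/A.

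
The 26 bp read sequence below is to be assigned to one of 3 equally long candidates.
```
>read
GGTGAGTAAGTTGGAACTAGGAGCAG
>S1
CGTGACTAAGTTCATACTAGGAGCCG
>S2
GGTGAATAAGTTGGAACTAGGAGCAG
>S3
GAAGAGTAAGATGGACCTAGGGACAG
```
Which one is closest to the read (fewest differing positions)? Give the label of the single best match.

S2

Hamming distances to read — S1: 6; S2: 1; S3: 6.
Smallest is S2 with 1 mismatch.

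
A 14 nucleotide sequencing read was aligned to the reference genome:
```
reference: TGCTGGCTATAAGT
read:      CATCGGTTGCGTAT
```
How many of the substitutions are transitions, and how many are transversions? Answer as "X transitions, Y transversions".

Transitions (purine↔purine or pyrimidine↔pyrimidine): 1 T→C, 2 G→A, 3 C→T, 4 T→C, 7 C→T, 9 A→G, 10 T→C, 11 A→G, 13 G→A.
Transversions (purine↔pyrimidine): 12 A→T.

9 transitions, 1 transversion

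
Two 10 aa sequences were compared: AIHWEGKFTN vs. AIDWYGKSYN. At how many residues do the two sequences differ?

The sequences differ at residues 3, 5, 8, 9 (1-based) — 4 in total.

4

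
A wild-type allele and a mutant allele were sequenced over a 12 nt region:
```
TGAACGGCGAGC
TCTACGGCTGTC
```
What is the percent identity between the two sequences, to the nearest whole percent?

58%

5 positions differ (2, 3, 9, 10, 11), so 7 of 12 match: 7/12 = 58.33%.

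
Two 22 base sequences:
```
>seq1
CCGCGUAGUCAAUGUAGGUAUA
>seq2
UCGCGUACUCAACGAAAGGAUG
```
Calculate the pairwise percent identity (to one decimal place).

68.2%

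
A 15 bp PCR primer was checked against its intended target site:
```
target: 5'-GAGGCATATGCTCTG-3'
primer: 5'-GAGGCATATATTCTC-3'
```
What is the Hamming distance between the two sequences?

3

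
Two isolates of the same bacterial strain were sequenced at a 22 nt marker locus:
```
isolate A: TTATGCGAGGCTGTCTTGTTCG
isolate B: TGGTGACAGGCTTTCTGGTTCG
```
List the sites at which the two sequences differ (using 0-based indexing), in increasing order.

1, 2, 5, 6, 12, 16

Differences at site 1 (T→G), site 2 (A→G), site 5 (C→A), site 6 (G→C), site 12 (G→T), site 16 (T→G).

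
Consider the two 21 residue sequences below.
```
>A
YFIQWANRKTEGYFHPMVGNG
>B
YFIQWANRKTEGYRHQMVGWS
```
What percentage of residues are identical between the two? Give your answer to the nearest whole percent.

Mismatches at positions 14, 16, 20, 21 (1-based): 4 of 21.
Identical positions: 17/21 = 80.95% → 81%.

81%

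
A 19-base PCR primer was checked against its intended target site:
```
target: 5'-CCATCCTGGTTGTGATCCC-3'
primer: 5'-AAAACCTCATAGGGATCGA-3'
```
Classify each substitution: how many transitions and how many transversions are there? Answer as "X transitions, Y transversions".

Transitions (purine↔purine or pyrimidine↔pyrimidine): 9 G→A.
Transversions (purine↔pyrimidine): 1 C→A, 2 C→A, 4 T→A, 8 G→C, 11 T→A, 13 T→G, 18 C→G, 19 C→A.

1 transition, 8 transversions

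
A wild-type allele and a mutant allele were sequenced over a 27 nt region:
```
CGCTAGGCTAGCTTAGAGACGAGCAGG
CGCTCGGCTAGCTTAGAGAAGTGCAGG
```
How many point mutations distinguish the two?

3

Comparing position by position, 3 bases differ: 5 (A/C), 20 (C/A), 22 (A/T).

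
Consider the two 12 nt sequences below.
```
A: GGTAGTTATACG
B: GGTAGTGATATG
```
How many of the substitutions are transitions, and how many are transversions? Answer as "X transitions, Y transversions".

1 transition, 1 transversion

Transitions (purine↔purine or pyrimidine↔pyrimidine): 11 C→T.
Transversions (purine↔pyrimidine): 7 T→G.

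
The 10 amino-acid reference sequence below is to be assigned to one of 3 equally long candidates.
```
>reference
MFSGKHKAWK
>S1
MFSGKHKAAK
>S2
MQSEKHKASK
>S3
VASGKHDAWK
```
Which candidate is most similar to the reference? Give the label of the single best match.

S1

Hamming distances to reference — S1: 1; S2: 3; S3: 3.
Smallest is S1 with 1 mismatch.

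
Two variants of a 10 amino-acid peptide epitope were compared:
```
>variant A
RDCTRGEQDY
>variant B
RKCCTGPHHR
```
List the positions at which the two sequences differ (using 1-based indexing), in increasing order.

Differences at position 2 (D→K), position 4 (T→C), position 5 (R→T), position 7 (E→P), position 8 (Q→H), position 9 (D→H), position 10 (Y→R).

2, 4, 5, 7, 8, 9, 10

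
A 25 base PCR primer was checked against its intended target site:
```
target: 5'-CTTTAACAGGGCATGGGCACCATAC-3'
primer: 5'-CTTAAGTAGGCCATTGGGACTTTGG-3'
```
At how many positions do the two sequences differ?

10

Comparing position by position, 10 positions differ: 4 (T/A), 6 (A/G), 7 (C/T), 11 (G/C), 15 (G/T), 18 (C/G), 21 (C/T), 22 (A/T), 24 (A/G), 25 (C/G).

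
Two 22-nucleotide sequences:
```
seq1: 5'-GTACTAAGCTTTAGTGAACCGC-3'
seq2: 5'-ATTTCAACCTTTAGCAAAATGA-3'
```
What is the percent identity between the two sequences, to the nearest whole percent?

55%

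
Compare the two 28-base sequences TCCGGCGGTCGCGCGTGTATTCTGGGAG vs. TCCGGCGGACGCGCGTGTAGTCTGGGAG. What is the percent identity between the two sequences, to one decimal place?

92.9%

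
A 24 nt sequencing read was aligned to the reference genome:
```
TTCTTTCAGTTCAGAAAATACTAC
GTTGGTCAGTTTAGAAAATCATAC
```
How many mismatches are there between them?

Mismatches (1-based): position 1: T→G; position 3: C→T; position 4: T→G; position 5: T→G; position 12: C→T; position 20: A→C; position 21: C→A.

7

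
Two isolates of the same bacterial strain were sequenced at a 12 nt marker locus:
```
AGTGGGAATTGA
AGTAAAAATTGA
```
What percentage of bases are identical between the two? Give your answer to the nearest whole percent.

Mismatches at positions 4, 5, 6 (1-based): 3 of 12.
Identical positions: 9/12 = 75% → 75%.

75%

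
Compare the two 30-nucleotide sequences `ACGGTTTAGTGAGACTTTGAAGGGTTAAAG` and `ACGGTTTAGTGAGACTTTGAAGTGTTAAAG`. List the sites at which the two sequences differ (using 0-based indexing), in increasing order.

Differences at site 22 (G→T).

22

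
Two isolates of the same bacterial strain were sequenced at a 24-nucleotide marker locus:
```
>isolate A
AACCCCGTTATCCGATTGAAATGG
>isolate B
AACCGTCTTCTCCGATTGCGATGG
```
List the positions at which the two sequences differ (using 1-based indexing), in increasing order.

Differences at position 5 (C→G), position 6 (C→T), position 7 (G→C), position 10 (A→C), position 19 (A→C), position 20 (A→G).

5, 6, 7, 10, 19, 20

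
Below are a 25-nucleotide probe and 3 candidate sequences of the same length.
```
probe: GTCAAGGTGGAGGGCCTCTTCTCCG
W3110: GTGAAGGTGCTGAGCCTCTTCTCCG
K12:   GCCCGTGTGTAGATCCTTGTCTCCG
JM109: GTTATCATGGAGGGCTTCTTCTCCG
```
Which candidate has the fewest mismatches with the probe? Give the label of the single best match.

Hamming distances to probe — W3110: 4; K12: 9; JM109: 5.
Smallest is W3110 with 4 mismatches.

W3110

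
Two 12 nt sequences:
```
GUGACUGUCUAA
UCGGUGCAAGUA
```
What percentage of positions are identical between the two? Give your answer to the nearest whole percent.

Mismatches at positions 1, 2, 4, 5, 6, 7, 8, 9, 10, 11 (1-based): 10 of 12.
Identical positions: 2/12 = 16.67% → 17%.

17%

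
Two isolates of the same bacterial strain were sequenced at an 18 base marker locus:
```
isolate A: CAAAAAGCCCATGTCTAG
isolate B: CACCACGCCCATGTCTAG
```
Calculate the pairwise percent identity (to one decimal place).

83.3%

3 positions differ (3, 4, 6), so 15 of 18 match: 15/18 = 83.33%.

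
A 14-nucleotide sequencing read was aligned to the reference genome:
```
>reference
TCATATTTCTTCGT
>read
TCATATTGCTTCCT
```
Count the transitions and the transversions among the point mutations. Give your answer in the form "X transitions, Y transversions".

Transitions (purine↔purine or pyrimidine↔pyrimidine): none.
Transversions (purine↔pyrimidine): 8 T→G, 13 G→C.

0 transitions, 2 transversions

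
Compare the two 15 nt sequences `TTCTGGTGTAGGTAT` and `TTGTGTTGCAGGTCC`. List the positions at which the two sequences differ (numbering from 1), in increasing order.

3, 6, 9, 14, 15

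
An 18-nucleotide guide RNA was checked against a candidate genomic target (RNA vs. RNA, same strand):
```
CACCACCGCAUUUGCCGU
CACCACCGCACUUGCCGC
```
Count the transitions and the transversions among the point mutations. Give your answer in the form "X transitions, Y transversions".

2 transitions, 0 transversions

Mismatches (1-based):
position 11: U→C (pyrimidine→pyrimidine, transition)
position 18: U→C (pyrimidine→pyrimidine, transition)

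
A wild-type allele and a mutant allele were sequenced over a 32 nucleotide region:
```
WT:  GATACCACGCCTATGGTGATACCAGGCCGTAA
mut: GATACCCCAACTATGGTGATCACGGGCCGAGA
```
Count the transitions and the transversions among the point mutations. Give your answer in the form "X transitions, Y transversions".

3 transitions, 5 transversions

Transitions (purine↔purine or pyrimidine↔pyrimidine): 9 G→A, 24 A→G, 31 A→G.
Transversions (purine↔pyrimidine): 7 A→C, 10 C→A, 21 A→C, 22 C→A, 30 T→A.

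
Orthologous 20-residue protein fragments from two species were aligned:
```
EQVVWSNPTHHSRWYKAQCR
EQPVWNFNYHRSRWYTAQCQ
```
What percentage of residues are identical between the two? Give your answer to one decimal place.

60.0%

8 positions differ (3, 6, 7, 8, 9, 11, 16, 20), so 12 of 20 match: 12/20 = 60%.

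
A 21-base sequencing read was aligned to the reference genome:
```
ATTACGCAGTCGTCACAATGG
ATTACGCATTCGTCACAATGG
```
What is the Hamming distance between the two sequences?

Comparing position by position, 1 position differs: 9 (G/T).

1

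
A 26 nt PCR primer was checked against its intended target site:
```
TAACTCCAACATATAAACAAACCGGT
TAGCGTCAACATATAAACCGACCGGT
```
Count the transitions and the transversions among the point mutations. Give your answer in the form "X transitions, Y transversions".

Mismatches (1-based):
base 3: A→G (purine→purine, transition)
base 5: T→G (pyrimidine→purine, transversion)
base 6: C→T (pyrimidine→pyrimidine, transition)
base 19: A→C (purine→pyrimidine, transversion)
base 20: A→G (purine→purine, transition)

3 transitions, 2 transversions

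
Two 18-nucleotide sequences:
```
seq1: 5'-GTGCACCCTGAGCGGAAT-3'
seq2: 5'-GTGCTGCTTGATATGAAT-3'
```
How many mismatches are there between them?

6

Comparing position by position, 6 sites differ: 5 (A/T), 6 (C/G), 8 (C/T), 12 (G/T), 13 (C/A), 14 (G/T).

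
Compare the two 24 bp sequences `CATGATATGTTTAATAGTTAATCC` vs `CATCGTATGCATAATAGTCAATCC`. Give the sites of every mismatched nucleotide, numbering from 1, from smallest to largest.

4, 5, 10, 11, 19

Differences at site 4 (G→C), site 5 (A→G), site 10 (T→C), site 11 (T→A), site 19 (T→C).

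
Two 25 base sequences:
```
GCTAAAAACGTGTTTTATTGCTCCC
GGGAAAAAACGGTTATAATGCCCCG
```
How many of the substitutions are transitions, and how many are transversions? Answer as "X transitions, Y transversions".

Transitions (purine↔purine or pyrimidine↔pyrimidine): 22 T→C.
Transversions (purine↔pyrimidine): 2 C→G, 3 T→G, 9 C→A, 10 G→C, 11 T→G, 15 T→A, 18 T→A, 25 C→G.

1 transition, 8 transversions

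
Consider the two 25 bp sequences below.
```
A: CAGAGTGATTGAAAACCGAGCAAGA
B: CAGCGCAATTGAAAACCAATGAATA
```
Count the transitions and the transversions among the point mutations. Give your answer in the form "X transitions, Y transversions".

Transitions (purine↔purine or pyrimidine↔pyrimidine): 6 T→C, 7 G→A, 18 G→A.
Transversions (purine↔pyrimidine): 4 A→C, 20 G→T, 21 C→G, 24 G→T.

3 transitions, 4 transversions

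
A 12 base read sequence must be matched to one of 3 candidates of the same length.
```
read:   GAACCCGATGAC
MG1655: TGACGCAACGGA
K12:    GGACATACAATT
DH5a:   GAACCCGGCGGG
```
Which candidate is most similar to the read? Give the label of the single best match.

DH5a

MG1655 differs at 7 positions; K12 differs at 9 positions; DH5a differs at 4 positions. The closest is DH5a.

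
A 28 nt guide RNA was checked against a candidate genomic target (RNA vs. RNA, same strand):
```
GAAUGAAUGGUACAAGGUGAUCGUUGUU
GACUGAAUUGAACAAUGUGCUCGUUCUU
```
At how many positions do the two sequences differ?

6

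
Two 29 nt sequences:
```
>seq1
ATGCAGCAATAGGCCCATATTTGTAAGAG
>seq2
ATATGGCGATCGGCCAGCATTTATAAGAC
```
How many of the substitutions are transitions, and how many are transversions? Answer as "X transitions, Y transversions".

7 transitions, 3 transversions

Transitions (purine↔purine or pyrimidine↔pyrimidine): 3 G→A, 4 C→T, 5 A→G, 8 A→G, 17 A→G, 18 T→C, 23 G→A.
Transversions (purine↔pyrimidine): 11 A→C, 16 C→A, 29 G→C.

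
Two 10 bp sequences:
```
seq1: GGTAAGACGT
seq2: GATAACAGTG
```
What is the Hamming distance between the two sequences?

The sequences differ at positions 2, 6, 8, 9, 10 (1-based) — 5 in total.

5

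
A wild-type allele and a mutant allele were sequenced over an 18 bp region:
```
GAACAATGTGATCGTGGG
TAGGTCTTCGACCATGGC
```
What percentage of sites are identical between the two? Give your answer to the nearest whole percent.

44%

Mismatches at positions 1, 3, 4, 5, 6, 8, 9, 12, 14, 18 (1-based): 10 of 18.
Identical positions: 8/18 = 44.44% → 44%.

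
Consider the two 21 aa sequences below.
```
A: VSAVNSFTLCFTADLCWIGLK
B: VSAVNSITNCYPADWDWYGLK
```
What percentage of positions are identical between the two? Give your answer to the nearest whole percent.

7 positions differ (7, 9, 11, 12, 15, 16, 18), so 14 of 21 match: 14/21 = 66.67%.

67%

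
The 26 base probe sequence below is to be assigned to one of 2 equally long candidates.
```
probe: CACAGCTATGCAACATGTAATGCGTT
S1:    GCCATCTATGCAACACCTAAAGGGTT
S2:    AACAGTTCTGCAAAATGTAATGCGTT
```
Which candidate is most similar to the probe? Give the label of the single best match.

S2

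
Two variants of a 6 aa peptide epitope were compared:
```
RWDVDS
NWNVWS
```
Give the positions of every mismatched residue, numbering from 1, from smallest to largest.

Differences at position 1 (R→N), position 3 (D→N), position 5 (D→W).

1, 3, 5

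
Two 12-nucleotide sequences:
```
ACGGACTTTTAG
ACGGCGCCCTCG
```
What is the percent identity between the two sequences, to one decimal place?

Mismatches at positions 5, 6, 7, 8, 9, 11 (1-based): 6 of 12.
Identical positions: 6/12 = 50% → 50.0%.

50.0%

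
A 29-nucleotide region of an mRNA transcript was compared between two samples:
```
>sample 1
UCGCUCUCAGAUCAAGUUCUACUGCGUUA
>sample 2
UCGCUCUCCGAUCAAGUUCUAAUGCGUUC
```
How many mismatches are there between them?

3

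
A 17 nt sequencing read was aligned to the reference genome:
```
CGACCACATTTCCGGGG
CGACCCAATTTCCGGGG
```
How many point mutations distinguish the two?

Comparing position by position, 2 positions differ: 6 (A/C), 7 (C/A).

2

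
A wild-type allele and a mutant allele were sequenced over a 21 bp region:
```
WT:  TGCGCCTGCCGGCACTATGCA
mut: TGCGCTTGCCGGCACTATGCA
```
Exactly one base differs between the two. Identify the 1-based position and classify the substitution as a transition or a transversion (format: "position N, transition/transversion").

Position 6 changes C→T. C is a pyrimidine and T is a pyrimidine, so this is a transition.

position 6, transition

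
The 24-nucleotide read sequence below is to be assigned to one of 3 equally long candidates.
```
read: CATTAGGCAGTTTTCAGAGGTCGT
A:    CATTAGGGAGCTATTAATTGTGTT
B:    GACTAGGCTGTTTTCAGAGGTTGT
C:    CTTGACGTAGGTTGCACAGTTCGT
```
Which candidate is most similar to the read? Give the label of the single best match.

B

A differs at 9 bases; B differs at 4 bases; C differs at 8 bases. The closest is B.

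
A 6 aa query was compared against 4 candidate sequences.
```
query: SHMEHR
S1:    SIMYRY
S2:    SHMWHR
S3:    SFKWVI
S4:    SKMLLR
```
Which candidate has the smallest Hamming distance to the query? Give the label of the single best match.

S2

S1 differs at 4 positions; S2 differs at 1 position; S3 differs at 5 positions; S4 differs at 3 positions. The closest is S2.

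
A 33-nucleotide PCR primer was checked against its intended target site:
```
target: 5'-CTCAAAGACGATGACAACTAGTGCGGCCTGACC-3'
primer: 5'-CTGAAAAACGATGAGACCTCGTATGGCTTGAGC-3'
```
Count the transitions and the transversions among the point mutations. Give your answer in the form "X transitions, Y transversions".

Transitions (purine↔purine or pyrimidine↔pyrimidine): 7 G→A, 23 G→A, 24 C→T, 28 C→T.
Transversions (purine↔pyrimidine): 3 C→G, 15 C→G, 17 A→C, 20 A→C, 32 C→G.

4 transitions, 5 transversions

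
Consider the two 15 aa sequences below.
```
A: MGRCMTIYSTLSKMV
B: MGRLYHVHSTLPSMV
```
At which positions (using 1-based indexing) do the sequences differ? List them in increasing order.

Differences at position 4 (C→L), position 5 (M→Y), position 6 (T→H), position 7 (I→V), position 8 (Y→H), position 12 (S→P), position 13 (K→S).

4, 5, 6, 7, 8, 12, 13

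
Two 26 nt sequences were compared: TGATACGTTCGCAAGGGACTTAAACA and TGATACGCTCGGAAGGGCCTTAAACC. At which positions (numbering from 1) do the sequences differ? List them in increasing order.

Scanning 1-based: 8: T/C; 12: C/G; 18: A/C; 26: A/C.

8, 12, 18, 26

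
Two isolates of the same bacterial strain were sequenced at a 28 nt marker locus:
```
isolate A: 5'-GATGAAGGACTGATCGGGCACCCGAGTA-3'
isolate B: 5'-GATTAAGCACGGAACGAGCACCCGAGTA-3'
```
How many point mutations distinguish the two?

The sequences differ at bases 4, 8, 11, 14, 17 (1-based) — 5 in total.

5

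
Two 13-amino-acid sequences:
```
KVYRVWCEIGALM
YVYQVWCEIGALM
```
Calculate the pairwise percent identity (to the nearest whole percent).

2 positions differ (1, 4), so 11 of 13 match: 11/13 = 84.62%.

85%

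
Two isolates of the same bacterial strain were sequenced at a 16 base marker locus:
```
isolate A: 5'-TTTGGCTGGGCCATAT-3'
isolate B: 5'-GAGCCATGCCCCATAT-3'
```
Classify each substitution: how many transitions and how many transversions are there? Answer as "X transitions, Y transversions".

0 transitions, 8 transversions

Transitions (purine↔purine or pyrimidine↔pyrimidine): none.
Transversions (purine↔pyrimidine): 1 T→G, 2 T→A, 3 T→G, 4 G→C, 5 G→C, 6 C→A, 9 G→C, 10 G→C.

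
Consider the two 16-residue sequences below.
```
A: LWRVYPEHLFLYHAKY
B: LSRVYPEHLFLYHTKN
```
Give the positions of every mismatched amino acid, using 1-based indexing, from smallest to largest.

2, 14, 16

Differences at position 2 (W→S), position 14 (A→T), position 16 (Y→N).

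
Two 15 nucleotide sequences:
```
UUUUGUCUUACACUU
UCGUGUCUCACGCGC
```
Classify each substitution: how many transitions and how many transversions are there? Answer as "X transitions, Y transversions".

4 transitions, 2 transversions

Transitions (purine↔purine or pyrimidine↔pyrimidine): 2 U→C, 9 U→C, 12 A→G, 15 U→C.
Transversions (purine↔pyrimidine): 3 U→G, 14 U→G.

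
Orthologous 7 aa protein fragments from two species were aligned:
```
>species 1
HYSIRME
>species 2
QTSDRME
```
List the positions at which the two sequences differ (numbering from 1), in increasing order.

1, 2, 4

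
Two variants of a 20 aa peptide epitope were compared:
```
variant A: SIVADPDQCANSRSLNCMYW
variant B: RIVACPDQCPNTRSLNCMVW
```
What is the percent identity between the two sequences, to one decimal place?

75.0%

Mismatches at positions 1, 5, 10, 12, 19 (1-based): 5 of 20.
Identical positions: 15/20 = 75% → 75.0%.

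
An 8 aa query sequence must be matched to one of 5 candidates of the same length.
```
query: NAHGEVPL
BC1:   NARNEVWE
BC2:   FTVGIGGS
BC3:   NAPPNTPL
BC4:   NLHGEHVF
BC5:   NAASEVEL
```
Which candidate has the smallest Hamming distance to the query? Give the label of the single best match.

BC5

Hamming distances to query — BC1: 4; BC2: 7; BC3: 4; BC4: 4; BC5: 3.
Smallest is BC5 with 3 mismatches.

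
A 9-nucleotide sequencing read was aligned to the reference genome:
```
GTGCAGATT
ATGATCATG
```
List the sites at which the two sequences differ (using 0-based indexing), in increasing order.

0, 3, 4, 5, 8

Scanning 0-based: 0: G/A; 3: C/A; 4: A/T; 5: G/C; 8: T/G.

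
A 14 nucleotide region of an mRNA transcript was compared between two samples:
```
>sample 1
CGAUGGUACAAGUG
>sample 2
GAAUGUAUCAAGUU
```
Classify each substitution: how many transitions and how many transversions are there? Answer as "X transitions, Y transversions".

Mismatches (1-based):
position 1: C→G (pyrimidine→purine, transversion)
position 2: G→A (purine→purine, transition)
position 6: G→U (purine→pyrimidine, transversion)
position 7: U→A (pyrimidine→purine, transversion)
position 8: A→U (purine→pyrimidine, transversion)
position 14: G→U (purine→pyrimidine, transversion)

1 transition, 5 transversions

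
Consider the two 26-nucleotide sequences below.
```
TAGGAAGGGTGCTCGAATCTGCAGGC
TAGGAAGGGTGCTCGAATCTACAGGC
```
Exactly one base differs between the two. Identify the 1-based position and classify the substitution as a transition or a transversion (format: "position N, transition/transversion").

The sequences differ only at position 21: G→A (purine→purine), a transition.

position 21, transition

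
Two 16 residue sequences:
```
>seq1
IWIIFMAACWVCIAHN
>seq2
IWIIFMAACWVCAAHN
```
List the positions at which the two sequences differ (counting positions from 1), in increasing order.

Scanning 1-based: 13: I/A.

13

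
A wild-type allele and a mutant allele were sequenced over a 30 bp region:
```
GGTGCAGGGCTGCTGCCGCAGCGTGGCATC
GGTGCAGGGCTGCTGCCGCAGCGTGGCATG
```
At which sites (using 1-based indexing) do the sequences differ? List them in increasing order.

30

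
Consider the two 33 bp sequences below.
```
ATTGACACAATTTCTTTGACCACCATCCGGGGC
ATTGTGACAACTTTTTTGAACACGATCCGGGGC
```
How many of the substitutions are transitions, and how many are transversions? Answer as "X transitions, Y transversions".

2 transitions, 4 transversions

Mismatches (1-based):
position 5: A→T (purine→pyrimidine, transversion)
position 6: C→G (pyrimidine→purine, transversion)
position 11: T→C (pyrimidine→pyrimidine, transition)
position 14: C→T (pyrimidine→pyrimidine, transition)
position 20: C→A (pyrimidine→purine, transversion)
position 24: C→G (pyrimidine→purine, transversion)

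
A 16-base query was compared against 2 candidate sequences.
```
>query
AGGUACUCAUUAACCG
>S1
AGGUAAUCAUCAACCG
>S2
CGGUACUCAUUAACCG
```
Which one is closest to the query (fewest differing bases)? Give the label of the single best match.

S1 differs at 2 bases; S2 differs at 1 base. The closest is S2.

S2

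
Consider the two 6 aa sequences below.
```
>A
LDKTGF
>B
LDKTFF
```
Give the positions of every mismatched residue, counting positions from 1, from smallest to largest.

Differences at position 5 (G→F).

5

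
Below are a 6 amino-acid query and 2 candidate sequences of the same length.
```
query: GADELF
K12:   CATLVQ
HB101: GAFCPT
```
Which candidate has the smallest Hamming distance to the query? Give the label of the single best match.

Hamming distances to query — K12: 5; HB101: 4.
Smallest is HB101 with 4 mismatches.

HB101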